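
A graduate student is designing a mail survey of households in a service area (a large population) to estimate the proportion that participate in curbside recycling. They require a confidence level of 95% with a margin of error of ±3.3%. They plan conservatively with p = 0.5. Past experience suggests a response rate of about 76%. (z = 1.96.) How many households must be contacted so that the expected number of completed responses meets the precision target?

1161

Completed interviews needed: n₀ = 1.96² × 0.2500 / 0.033² ≈ 881.91 → 882.
At a 76% response rate, contacts needed = 882 / 0.76 ≈ 1160.53 → 1161.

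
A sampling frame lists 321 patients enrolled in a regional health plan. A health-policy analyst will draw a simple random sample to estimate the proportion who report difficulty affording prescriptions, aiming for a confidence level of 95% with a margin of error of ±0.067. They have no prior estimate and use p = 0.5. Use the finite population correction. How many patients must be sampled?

For 95% confidence, z = 1.96.
Unadjusted: n₀ = 1.96² × 0.50 × 0.50 / 0.067² ≈ 213.95, so n₀ = 214.
Finite population correction with N = 321: n = n₀ / (1 + (n₀−1)/N) = 214 / (1 + 213/321) = 214 / 1.6636 ≈ 128.64.
Rounding up, n = 129.

129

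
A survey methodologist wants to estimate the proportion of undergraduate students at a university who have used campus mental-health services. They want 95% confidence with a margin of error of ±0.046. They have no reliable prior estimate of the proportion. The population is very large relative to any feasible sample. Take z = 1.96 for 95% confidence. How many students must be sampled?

With no prior estimate, use p = 0.5, giving p(1−p) = 0.25.
n = z²·p(1−p)/E² = 1.96² × 0.2500 / 0.046² = 3.8416 × 0.2500 / 0.002116 ≈ 453.88.
Rounding up gives n = 454.

454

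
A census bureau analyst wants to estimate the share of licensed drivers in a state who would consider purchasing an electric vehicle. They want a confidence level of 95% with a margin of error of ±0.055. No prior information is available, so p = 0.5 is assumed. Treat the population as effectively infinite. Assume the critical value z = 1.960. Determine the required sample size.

318

With p = 0.5, p(1−p) = 0.25.
n = z²·p(1−p)/E² = 1.960² × 0.2500 / 0.055² = 3.8416 × 0.2500 / 0.003025 ≈ 317.49.
Rounding up gives n = 318.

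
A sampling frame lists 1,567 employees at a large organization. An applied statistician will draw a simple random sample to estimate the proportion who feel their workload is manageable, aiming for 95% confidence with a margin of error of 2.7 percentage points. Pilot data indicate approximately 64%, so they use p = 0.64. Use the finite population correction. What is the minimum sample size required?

685

For 95% confidence, z = 1.960.
Unadjusted: n₀ = 1.960² × 0.64 × 0.36 / 0.027² ≈ 1214.14, so n₀ = 1215.
Finite population correction with N = 1,567: n = n₀ / (1 + (n₀−1)/N) = 1215 / (1 + 1214/1567) = 1215 / 1.7747 ≈ 684.61.
Rounding up, n = 685.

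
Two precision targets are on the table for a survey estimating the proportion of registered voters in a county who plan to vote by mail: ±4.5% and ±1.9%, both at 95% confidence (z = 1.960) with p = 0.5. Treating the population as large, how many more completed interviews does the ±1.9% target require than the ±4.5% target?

2186

At ±4.5%: n = 1.960² × 0.2500 / 0.045² ≈ 474.27 → 475.
At ±1.9%: n = 1.960² × 0.2500 / 0.019² ≈ 2660.39 → 2661.
Additional respondents: 2661 − 475 = 2186.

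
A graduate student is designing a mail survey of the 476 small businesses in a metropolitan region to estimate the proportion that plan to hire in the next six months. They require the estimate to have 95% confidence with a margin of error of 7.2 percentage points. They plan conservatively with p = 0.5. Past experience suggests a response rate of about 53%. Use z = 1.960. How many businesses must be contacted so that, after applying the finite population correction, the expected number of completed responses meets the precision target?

Completed interviews needed (unadjusted): n₀ = 1.960² × 0.2500 / 0.072² ≈ 185.26 → 186.
FPC for N = 476: n = 186 / (1 + 185/476) = 186 / 1.3887 ≈ 133.94 → 134.
At a 53% response rate, contacts needed = 134 / 0.53 ≈ 252.83 → 253.

253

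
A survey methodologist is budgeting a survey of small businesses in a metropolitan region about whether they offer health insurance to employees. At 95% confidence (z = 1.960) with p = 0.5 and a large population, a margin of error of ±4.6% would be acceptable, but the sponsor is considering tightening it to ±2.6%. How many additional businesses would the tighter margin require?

At ±4.6%: n = 1.960² × 0.2500 / 0.046² ≈ 453.88 → 454.
At ±2.6%: n = 1.960² × 0.2500 / 0.026² ≈ 1420.71 → 1421.
Additional respondents: 1421 − 454 = 967.

967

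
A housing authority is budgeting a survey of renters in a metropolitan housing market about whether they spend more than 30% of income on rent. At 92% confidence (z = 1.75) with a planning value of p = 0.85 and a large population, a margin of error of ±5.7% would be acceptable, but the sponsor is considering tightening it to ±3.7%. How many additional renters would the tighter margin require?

At ±5.7%: n = 1.75² × 0.1275 / 0.057² ≈ 120.18 → 121.
At ±3.7%: n = 1.75² × 0.1275 / 0.037² ≈ 285.22 → 286.
Additional respondents: 286 − 121 = 165.

165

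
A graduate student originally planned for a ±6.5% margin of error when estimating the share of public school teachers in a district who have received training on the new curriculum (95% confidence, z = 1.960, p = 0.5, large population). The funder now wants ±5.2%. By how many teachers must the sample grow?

128

At ±6.5%: n = 1.960² × 0.2500 / 0.065² ≈ 227.31 → 228.
At ±5.2%: n = 1.960² × 0.2500 / 0.052² ≈ 355.18 → 356.
Additional respondents: 356 − 228 = 128.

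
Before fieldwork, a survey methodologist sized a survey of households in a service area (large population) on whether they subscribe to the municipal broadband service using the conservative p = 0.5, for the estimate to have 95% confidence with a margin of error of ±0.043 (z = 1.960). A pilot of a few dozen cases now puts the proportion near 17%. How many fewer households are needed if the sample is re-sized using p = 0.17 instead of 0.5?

226

Conservative (p = 0.5): n = 1.960² × 0.25 / 0.043² ≈ 519.42 → 520.
Using p = 0.17: p(1−p) = 0.1411, so n = 1.960² × 0.1411 / 0.043² ≈ 293.16 → 294.
Reduction: 520 − 294 = 226.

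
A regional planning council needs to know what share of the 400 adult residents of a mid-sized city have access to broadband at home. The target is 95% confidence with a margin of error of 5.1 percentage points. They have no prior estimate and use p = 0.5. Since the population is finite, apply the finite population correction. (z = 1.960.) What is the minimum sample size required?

193

Unadjusted: n₀ = 1.960² × 0.50 × 0.50 / 0.051² ≈ 369.24, so n₀ = 370.
Finite population correction with N = 400: n = n₀ / (1 + (n₀−1)/N) = 370 / (1 + 369/400) = 370 / 1.9225 ≈ 192.46.
Rounding up, n = 193.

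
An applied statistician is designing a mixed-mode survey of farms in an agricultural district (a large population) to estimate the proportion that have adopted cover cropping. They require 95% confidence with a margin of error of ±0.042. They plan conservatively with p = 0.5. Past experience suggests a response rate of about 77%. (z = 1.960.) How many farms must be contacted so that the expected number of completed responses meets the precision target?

708

Completed interviews needed: n₀ = 1.960² × 0.2500 / 0.042² ≈ 544.44 → 545.
At a 77% response rate, contacts needed = 545 / 0.77 ≈ 707.79 → 708.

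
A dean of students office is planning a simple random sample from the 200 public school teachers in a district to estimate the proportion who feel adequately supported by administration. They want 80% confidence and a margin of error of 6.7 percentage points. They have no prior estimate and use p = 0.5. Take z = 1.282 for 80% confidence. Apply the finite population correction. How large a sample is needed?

64

Unadjusted: n₀ = 1.282² × 0.50 × 0.50 / 0.067² ≈ 91.53, so n₀ = 92.
Finite population correction with N = 200: n = n₀ / (1 + (n₀−1)/N) = 92 / (1 + 91/200) = 92 / 1.4550 ≈ 63.23.
Rounding up, n = 64.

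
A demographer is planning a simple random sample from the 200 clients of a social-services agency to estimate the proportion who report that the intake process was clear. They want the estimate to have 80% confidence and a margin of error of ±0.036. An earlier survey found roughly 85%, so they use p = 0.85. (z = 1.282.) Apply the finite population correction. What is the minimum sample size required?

Unadjusted: n₀ = 1.282² × 0.85 × 0.15 / 0.036² ≈ 161.69, so n₀ = 162.
Finite population correction with N = 200: n = n₀ / (1 + (n₀−1)/N) = 162 / (1 + 161/200) = 162 / 1.8050 ≈ 89.75.
Rounding up, n = 90.

90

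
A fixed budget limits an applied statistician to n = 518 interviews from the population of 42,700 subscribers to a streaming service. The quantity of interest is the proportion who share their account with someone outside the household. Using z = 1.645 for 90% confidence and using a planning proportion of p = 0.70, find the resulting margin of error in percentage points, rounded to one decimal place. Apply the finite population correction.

3.3

Finite-population factor: (N−n)/(N−1) = (42700−518)/(42700−1) = 0.9879.
SE(p̂) = √[p(1−p)/n · (N−n)/(N−1)] = √[0.2100/518 × 0.9879] = 0.02001.
E = z × SE = 1.645 × 0.02001 = 0.03292 ≈ 3.3 percentage points.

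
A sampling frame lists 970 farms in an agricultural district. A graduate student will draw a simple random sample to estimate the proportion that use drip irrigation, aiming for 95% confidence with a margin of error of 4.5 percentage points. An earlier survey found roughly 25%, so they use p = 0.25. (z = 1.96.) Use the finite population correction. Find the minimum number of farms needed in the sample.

Unadjusted: n₀ = 1.96² × 0.25 × 0.75 / 0.045² ≈ 355.70, so n₀ = 356.
Finite population correction with N = 970: n = n₀ / (1 + (n₀−1)/N) = 356 / (1 + 355/970) = 356 / 1.3660 ≈ 260.62.
Rounding up, n = 261.

261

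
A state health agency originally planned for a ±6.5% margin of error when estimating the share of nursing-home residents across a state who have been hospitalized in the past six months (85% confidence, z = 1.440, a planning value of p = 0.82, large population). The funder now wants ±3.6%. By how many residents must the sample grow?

164

At ±6.5%: n = 1.440² × 0.1476 / 0.065² ≈ 72.44 → 73.
At ±3.6%: n = 1.440² × 0.1476 / 0.036² ≈ 236.16 → 237.
Additional respondents: 237 − 73 = 164.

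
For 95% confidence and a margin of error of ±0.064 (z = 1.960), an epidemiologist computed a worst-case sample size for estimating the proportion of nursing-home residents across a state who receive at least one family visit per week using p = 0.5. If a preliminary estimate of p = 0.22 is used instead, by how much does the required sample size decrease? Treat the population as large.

Conservative (p = 0.5): n = 1.960² × 0.25 / 0.064² ≈ 234.47 → 235.
Using p = 0.22: p(1−p) = 0.1716, so n = 1.960² × 0.1716 / 0.064² ≈ 160.94 → 161.
Reduction: 235 − 161 = 74.

74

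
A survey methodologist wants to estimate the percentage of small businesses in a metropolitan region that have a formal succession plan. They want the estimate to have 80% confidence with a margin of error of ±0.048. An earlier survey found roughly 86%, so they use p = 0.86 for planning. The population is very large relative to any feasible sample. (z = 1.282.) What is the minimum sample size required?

With p = 0.86, p(1−p) = 0.1204.
n = z²·p(1−p)/E² = 1.282² × 0.1204 / 0.048² = 1.6435 × 0.1204 / 0.002304 ≈ 85.89.
Rounding up gives n = 86.

86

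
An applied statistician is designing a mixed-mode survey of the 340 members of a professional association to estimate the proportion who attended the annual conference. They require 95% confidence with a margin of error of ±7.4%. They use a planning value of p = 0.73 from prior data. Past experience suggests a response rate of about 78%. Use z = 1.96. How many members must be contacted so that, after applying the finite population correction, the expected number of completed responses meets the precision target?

127

Completed interviews needed (unadjusted): n₀ = 1.96² × 0.1971 / 0.074² ≈ 138.27 → 139.
FPC for N = 340: n = 139 / (1 + 138/340) = 139 / 1.4059 ≈ 98.87 → 99.
At a 78% response rate, contacts needed = 99 / 0.78 ≈ 126.92 → 127.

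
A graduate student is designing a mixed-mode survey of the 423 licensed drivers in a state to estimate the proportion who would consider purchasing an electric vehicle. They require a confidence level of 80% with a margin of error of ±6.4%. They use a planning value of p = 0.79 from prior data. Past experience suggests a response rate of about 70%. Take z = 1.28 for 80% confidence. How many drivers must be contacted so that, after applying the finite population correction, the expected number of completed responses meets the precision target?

Completed interviews needed (unadjusted): n₀ = 1.28² × 0.1659 / 0.064² ≈ 66.36 → 67.
FPC for N = 423: n = 67 / (1 + 66/423) = 67 / 1.1560 ≈ 57.96 → 58.
At a 70% response rate, contacts needed = 58 / 0.70 ≈ 82.86 → 83.

83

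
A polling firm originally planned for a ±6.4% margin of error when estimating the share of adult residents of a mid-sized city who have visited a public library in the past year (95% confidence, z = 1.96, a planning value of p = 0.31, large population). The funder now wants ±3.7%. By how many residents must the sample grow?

At ±6.4%: n = 1.96² × 0.2139 / 0.064² ≈ 200.61 → 201.
At ±3.7%: n = 1.96² × 0.2139 / 0.037² ≈ 600.23 → 601.
Additional respondents: 601 − 201 = 400.

400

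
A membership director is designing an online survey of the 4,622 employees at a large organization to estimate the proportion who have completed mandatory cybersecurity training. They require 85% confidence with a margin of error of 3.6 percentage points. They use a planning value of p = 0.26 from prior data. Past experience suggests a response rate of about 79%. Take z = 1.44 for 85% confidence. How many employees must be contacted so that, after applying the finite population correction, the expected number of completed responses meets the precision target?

Completed interviews needed (unadjusted): n₀ = 1.44² × 0.1924 / 0.036² ≈ 307.84 → 308.
FPC for N = 4,622: n = 308 / (1 + 307/4622) = 308 / 1.0664 ≈ 288.82 → 289.
At a 79% response rate, contacts needed = 289 / 0.79 ≈ 365.82 → 366.

366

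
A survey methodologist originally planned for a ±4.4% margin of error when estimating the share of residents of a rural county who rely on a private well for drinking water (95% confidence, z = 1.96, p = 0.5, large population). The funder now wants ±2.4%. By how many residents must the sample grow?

1171

At ±4.4%: n = 1.96² × 0.2500 / 0.044² ≈ 496.07 → 497.
At ±2.4%: n = 1.96² × 0.2500 / 0.024² ≈ 1667.36 → 1668.
Additional respondents: 1668 − 497 = 1171.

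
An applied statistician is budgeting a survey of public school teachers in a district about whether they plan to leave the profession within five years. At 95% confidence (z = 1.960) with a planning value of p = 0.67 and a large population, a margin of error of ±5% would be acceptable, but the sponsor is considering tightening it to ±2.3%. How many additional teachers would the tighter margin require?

At ±5%: n = 1.960² × 0.2211 / 0.050² ≈ 339.75 → 340.
At ±2.3%: n = 1.960² × 0.2211 / 0.023² ≈ 1605.63 → 1606.
Additional respondents: 1606 − 340 = 1266.

1266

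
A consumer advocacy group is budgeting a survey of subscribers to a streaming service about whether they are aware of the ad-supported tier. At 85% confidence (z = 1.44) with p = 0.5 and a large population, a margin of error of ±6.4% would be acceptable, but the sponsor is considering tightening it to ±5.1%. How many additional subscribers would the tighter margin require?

73

At ±6.4%: n = 1.44² × 0.2500 / 0.064² ≈ 126.56 → 127.
At ±5.1%: n = 1.44² × 0.2500 / 0.051² ≈ 199.31 → 200.
Additional respondents: 200 − 127 = 73.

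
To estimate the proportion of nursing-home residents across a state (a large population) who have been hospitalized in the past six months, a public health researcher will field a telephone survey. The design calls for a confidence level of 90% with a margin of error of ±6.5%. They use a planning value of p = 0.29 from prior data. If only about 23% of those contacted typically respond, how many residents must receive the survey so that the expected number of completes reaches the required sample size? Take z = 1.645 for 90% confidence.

Completed interviews needed: n₀ = 1.645² × 0.2059 / 0.065² ≈ 131.87 → 132.
At a 23% response rate, contacts needed = 132 / 0.23 ≈ 573.91 → 574.

574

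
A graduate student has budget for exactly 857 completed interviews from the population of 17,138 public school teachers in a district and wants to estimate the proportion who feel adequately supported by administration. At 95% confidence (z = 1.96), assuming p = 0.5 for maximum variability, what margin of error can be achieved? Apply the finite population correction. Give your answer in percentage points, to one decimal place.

3.3

Finite-population factor: (N−n)/(N−1) = (17138−857)/(17138−1) = 0.9500.
SE(p̂) = √[p(1−p)/n · (N−n)/(N−1)] = √[0.2500/857 × 0.9500] = 0.01665.
E = z × SE = 1.96 × 0.01665 = 0.03263 ≈ 3.3 percentage points.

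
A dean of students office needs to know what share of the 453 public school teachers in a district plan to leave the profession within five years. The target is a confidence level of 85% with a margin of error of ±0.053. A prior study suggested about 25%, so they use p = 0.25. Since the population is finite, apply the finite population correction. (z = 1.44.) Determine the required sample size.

107

Unadjusted: n₀ = 1.44² × 0.25 × 0.75 / 0.053² ≈ 138.41, so n₀ = 139.
Finite population correction with N = 453: n = n₀ / (1 + (n₀−1)/N) = 139 / (1 + 138/453) = 139 / 1.3046 ≈ 106.54.
Rounding up, n = 107.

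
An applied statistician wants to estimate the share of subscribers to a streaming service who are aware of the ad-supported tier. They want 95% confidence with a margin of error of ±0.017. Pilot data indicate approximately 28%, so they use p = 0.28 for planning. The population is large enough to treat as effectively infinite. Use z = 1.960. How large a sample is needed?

With p = 0.28, p(1−p) = 0.2016.
n = z²·p(1−p)/E² = 1.960² × 0.2016 / 0.017² = 3.8416 × 0.2016 / 0.000289 ≈ 2679.82.
Rounding up gives n = 2680.

2680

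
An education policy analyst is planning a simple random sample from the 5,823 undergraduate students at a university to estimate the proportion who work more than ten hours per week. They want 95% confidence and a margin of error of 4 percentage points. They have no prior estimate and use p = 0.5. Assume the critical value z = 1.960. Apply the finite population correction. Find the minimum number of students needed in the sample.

545

Unadjusted: n₀ = 1.960² × 0.50 × 0.50 / 0.040² ≈ 600.25, so n₀ = 601.
Finite population correction with N = 5,823: n = n₀ / (1 + (n₀−1)/N) = 601 / (1 + 600/5823) = 601 / 1.1030 ≈ 544.86.
Rounding up, n = 545.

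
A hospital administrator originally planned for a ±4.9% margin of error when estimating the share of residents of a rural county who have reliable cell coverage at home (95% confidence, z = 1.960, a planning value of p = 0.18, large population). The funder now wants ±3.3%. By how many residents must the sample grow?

284

At ±4.9%: n = 1.960² × 0.1476 / 0.049² ≈ 236.16 → 237.
At ±3.3%: n = 1.960² × 0.1476 / 0.033² ≈ 520.68 → 521.
Additional respondents: 521 − 237 = 284.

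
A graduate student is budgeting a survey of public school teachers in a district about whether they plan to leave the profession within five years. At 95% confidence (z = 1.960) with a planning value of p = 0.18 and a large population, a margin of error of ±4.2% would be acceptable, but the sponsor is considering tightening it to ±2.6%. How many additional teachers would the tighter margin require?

At ±4.2%: n = 1.960² × 0.1476 / 0.042² ≈ 321.44 → 322.
At ±2.6%: n = 1.960² × 0.1476 / 0.026² ≈ 838.79 → 839.
Additional respondents: 839 − 322 = 517.

517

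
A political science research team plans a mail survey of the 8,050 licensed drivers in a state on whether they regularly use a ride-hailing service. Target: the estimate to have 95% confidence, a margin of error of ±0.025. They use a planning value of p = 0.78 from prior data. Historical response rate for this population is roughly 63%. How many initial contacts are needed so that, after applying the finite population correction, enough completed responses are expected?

For 95% confidence, z = 1.960.
Completed interviews needed (unadjusted): n₀ = 1.960² × 0.1716 / 0.025² ≈ 1054.75 → 1055.
FPC for N = 8,050: n = 1055 / (1 + 1054/8050) = 1055 / 1.1309 ≈ 932.86 → 933.
At a 63% response rate, contacts needed = 933 / 0.63 ≈ 1480.95 → 1481.

1481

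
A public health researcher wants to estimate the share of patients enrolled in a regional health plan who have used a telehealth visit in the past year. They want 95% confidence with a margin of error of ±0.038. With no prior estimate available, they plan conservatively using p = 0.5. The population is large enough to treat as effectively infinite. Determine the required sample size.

For 95% confidence, z = 1.960.
With p = 0.5, p(1−p) = 0.25.
n = z²·p(1−p)/E² = 1.960² × 0.2500 / 0.038² = 3.8416 × 0.2500 / 0.001444 ≈ 665.10.
Rounding up gives n = 666.

666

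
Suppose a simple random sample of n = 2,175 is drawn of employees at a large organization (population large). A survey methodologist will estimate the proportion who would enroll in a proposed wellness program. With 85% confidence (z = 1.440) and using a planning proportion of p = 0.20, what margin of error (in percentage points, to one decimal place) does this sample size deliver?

1.2

SE(p̂) = √[p(1−p)/n] = √[0.1600/2175] = 0.00858.
E = z × SE = 1.440 × 0.00858 = 0.01235, or 1.2 percentage points.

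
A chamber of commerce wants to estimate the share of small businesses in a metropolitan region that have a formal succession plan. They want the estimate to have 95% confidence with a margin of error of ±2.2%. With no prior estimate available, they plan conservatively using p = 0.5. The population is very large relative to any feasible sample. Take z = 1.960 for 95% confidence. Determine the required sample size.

With p = 0.5, p(1−p) = 0.25.
n = z²·p(1−p)/E² = 1.960² × 0.2500 / 0.022² = 3.8416 × 0.2500 / 0.000484 ≈ 1984.30.
Rounding up gives n = 1985.

1985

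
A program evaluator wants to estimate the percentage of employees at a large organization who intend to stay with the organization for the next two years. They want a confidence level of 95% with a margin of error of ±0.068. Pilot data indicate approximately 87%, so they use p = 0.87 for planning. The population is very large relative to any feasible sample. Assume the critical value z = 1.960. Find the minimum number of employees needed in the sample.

With p = 0.87, p(1−p) = 0.1131.
n = z²·p(1−p)/E² = 1.960² × 0.1131 / 0.068² = 3.8416 × 0.1131 / 0.004624 ≈ 93.96.
Rounding up gives n = 94.

94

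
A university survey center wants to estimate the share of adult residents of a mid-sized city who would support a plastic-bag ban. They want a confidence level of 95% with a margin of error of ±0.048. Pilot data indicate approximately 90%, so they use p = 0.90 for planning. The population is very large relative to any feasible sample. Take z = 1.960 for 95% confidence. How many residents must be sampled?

151

With p = 0.90, p(1−p) = 0.0900.
n = z²·p(1−p)/E² = 1.960² × 0.0900 / 0.048² = 3.8416 × 0.0900 / 0.002304 ≈ 150.06.
Rounding up gives n = 151.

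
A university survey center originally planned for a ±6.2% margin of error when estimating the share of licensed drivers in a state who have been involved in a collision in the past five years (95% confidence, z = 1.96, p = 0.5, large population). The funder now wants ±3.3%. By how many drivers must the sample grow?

632

At ±6.2%: n = 1.96² × 0.2500 / 0.062² ≈ 249.84 → 250.
At ±3.3%: n = 1.96² × 0.2500 / 0.033² ≈ 881.91 → 882.
Additional respondents: 882 − 250 = 632.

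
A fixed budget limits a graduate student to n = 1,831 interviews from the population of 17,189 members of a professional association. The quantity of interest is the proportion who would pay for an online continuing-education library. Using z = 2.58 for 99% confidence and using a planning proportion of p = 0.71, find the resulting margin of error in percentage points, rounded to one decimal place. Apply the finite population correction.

Finite-population factor: (N−n)/(N−1) = (17189−1831)/(17189−1) = 0.8935.
SE(p̂) = √[p(1−p)/n · (N−n)/(N−1)] = √[0.2059/1831 × 0.8935] = 0.01002.
E = z × SE = 2.58 × 0.01002 = 0.02586 ≈ 2.6 percentage points.

2.6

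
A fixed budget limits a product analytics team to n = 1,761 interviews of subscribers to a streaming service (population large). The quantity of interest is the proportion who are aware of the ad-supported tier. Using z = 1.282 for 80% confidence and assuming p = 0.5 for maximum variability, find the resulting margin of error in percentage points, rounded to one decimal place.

1.5

SE(p̂) = √[p(1−p)/n] = √[0.2500/1761] = 0.01191.
E = z × SE = 1.282 × 0.01191 = 0.01527, or 1.5 percentage points.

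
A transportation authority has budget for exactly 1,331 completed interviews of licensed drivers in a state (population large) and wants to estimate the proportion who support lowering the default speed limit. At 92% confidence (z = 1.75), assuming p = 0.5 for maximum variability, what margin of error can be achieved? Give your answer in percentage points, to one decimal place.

SE(p̂) = √[p(1−p)/n] = √[0.2500/1331] = 0.01371.
E = z × SE = 1.75 × 0.01371 = 0.02398, or 2.4 percentage points.

2.4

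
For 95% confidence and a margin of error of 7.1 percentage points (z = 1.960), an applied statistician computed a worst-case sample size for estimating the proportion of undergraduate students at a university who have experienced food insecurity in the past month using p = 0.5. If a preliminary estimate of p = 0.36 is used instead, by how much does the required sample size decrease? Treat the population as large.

15

Conservative (p = 0.5): n = 1.960² × 0.25 / 0.071² ≈ 190.52 → 191.
Using p = 0.36: p(1−p) = 0.2304, so n = 1.960² × 0.2304 / 0.071² ≈ 175.58 → 176.
Reduction: 191 − 176 = 15.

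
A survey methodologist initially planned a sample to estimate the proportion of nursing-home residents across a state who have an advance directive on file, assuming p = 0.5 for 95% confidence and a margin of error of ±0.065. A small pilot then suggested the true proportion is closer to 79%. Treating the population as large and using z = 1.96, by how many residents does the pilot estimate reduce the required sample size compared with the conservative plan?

Conservative (p = 0.5): n = 1.96² × 0.25 / 0.065² ≈ 227.31 → 228.
Using p = 0.79: p(1−p) = 0.1659, so n = 1.96² × 0.1659 / 0.065² ≈ 150.85 → 151.
Reduction: 228 − 151 = 77.

77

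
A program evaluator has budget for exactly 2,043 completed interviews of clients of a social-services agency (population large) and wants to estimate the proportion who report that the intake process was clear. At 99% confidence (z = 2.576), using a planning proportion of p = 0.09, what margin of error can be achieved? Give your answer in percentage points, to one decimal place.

SE(p̂) = √[p(1−p)/n] = √[0.0819/2043] = 0.00633.
E = z × SE = 2.576 × 0.00633 = 0.01631, or 1.6 percentage points.

1.6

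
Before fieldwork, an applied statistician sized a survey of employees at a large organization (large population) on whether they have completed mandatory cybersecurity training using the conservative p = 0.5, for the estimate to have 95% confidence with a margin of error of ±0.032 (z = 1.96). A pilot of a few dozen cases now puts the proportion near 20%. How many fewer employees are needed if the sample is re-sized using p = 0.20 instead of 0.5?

Conservative (p = 0.5): n = 1.96² × 0.25 / 0.032² ≈ 937.89 → 938.
Using p = 0.20: p(1−p) = 0.1600, so n = 1.96² × 0.1600 / 0.032² ≈ 600.25 → 601.
Reduction: 938 − 601 = 337.

337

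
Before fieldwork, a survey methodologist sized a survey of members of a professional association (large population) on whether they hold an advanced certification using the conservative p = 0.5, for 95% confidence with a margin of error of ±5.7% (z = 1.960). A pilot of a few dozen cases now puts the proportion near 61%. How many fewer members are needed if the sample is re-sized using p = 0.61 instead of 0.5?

Conservative (p = 0.5): n = 1.960² × 0.25 / 0.057² ≈ 295.60 → 296.
Using p = 0.61: p(1−p) = 0.2379, so n = 1.960² × 0.2379 / 0.057² ≈ 281.29 → 282.
Reduction: 296 − 282 = 14.

14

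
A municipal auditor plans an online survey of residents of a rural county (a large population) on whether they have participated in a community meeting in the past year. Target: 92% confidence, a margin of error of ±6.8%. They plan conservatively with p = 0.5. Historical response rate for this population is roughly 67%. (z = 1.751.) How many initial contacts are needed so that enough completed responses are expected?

Completed interviews needed: n₀ = 1.751² × 0.2500 / 0.068² ≈ 165.77 → 166.
At a 67% response rate, contacts needed = 166 / 0.67 ≈ 247.76 → 248.

248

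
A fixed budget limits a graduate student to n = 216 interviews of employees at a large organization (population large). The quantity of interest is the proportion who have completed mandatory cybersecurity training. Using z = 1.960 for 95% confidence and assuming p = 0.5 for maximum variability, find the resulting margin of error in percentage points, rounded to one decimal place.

SE(p̂) = √[p(1−p)/n] = √[0.2500/216] = 0.03402.
E = z × SE = 1.960 × 0.03402 = 0.06668, or 6.7 percentage points.

6.7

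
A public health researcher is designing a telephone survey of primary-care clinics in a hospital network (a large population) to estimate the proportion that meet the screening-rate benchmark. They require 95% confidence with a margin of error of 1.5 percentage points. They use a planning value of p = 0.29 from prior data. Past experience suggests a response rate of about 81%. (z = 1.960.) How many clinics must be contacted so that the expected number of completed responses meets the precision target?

4341

Completed interviews needed: n₀ = 1.960² × 0.2059 / 0.015² ≈ 3515.49 → 3516.
At an 81% response rate, contacts needed = 3516 / 0.81 ≈ 4340.74 → 4341.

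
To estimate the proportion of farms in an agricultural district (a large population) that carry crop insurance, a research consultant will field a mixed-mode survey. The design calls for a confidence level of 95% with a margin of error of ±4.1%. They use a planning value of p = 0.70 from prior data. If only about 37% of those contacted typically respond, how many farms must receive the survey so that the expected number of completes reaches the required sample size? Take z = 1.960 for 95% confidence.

1298

Completed interviews needed: n₀ = 1.960² × 0.2100 / 0.041² ≈ 479.91 → 480.
At a 37% response rate, contacts needed = 480 / 0.37 ≈ 1297.30 → 1298.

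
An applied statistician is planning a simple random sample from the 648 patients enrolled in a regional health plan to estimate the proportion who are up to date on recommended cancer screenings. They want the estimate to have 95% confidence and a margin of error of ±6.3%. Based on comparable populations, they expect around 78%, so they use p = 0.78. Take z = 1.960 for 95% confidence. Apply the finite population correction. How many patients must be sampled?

Unadjusted: n₀ = 1.960² × 0.78 × 0.22 / 0.063² ≈ 166.09, so n₀ = 167.
Finite population correction with N = 648: n = n₀ / (1 + (n₀−1)/N) = 167 / (1 + 166/648) = 167 / 1.2562 ≈ 132.94.
Rounding up, n = 133.

133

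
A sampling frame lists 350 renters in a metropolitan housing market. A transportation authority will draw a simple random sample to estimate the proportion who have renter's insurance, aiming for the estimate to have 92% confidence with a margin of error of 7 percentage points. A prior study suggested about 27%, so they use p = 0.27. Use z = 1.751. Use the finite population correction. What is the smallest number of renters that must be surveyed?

Unadjusted: n₀ = 1.751² × 0.27 × 0.73 / 0.070² ≈ 123.33, so n₀ = 124.
Finite population correction with N = 350: n = n₀ / (1 + (n₀−1)/N) = 124 / (1 + 123/350) = 124 / 1.3514 ≈ 91.75.
Rounding up, n = 92.

92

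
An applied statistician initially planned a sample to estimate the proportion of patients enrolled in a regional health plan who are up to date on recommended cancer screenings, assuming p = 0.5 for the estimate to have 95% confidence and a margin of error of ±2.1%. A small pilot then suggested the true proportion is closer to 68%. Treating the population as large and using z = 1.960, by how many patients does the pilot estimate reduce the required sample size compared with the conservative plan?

Conservative (p = 0.5): n = 1.960² × 0.25 / 0.021² ≈ 2177.78 → 2178.
Using p = 0.68: p(1−p) = 0.2176, so n = 1.960² × 0.2176 / 0.021² ≈ 1895.54 → 1896.
Reduction: 2178 − 1896 = 282.

282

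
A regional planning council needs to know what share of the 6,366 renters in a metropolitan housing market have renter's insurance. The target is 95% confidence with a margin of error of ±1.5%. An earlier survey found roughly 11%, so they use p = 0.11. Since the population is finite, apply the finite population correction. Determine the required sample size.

1325

For 95% confidence, z = 1.960.
Unadjusted: n₀ = 1.960² × 0.11 × 0.89 / 0.015² ≈ 1671.52, so n₀ = 1672.
Finite population correction with N = 6,366: n = n₀ / (1 + (n₀−1)/N) = 1672 / (1 + 1671/6366) = 1672 / 1.2625 ≈ 1324.37.
Rounding up, n = 1325.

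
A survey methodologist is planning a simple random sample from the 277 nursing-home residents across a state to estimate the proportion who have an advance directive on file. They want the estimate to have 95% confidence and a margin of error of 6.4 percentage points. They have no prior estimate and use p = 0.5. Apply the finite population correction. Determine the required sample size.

128

For 95% confidence, z = 1.960.
Unadjusted: n₀ = 1.960² × 0.50 × 0.50 / 0.064² ≈ 234.47, so n₀ = 235.
Finite population correction with N = 277: n = n₀ / (1 + (n₀−1)/N) = 235 / (1 + 234/277) = 235 / 1.8448 ≈ 127.39.
Rounding up, n = 128.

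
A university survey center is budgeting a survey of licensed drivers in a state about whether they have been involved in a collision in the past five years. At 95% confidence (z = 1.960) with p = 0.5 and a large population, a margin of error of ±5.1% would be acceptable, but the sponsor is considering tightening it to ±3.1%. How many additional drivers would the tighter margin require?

At ±5.1%: n = 1.960² × 0.2500 / 0.051² ≈ 369.24 → 370.
At ±3.1%: n = 1.960² × 0.2500 / 0.031² ≈ 999.38 → 1000.
Additional respondents: 1000 − 370 = 630.

630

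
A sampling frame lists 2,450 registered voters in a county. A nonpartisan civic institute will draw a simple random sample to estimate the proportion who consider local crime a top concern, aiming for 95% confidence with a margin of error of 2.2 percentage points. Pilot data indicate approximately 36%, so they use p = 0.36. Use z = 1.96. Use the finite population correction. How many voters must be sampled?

1048

Unadjusted: n₀ = 1.96² × 0.36 × 0.64 / 0.022² ≈ 1828.73, so n₀ = 1829.
Finite population correction with N = 2,450: n = n₀ / (1 + (n₀−1)/N) = 1829 / (1 + 1828/2450) = 1829 / 1.7461 ≈ 1047.46.
Rounding up, n = 1048.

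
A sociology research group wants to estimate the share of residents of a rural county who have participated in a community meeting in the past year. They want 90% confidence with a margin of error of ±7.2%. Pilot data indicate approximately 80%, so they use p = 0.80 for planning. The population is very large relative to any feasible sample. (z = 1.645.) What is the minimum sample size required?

With p = 0.80, p(1−p) = 0.1600.
n = z²·p(1−p)/E² = 1.645² × 0.1600 / 0.072² = 2.7060 × 0.1600 / 0.005184 ≈ 83.52.
Rounding up gives n = 84.

84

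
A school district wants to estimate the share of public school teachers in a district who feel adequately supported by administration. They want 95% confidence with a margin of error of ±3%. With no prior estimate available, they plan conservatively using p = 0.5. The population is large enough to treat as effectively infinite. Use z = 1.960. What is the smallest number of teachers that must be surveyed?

1068

With p = 0.5, p(1−p) = 0.25.
n = z²·p(1−p)/E² = 1.960² × 0.2500 / 0.030² = 3.8416 × 0.2500 / 0.000900 ≈ 1067.11.
Rounding up gives n = 1068.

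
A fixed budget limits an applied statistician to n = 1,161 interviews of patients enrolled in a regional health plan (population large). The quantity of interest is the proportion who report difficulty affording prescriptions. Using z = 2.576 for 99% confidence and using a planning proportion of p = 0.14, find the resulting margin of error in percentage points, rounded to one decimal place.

SE(p̂) = √[p(1−p)/n] = √[0.1204/1161] = 0.01018.
E = z × SE = 2.576 × 0.01018 = 0.02623, or 2.6 percentage points.

2.6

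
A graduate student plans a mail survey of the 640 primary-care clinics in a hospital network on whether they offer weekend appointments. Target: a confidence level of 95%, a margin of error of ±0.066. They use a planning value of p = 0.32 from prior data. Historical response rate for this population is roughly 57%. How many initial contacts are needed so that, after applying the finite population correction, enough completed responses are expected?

For 95% confidence, z = 1.96.
Completed interviews needed (unadjusted): n₀ = 1.96² × 0.2176 / 0.066² ≈ 191.90 → 192.
FPC for N = 640: n = 192 / (1 + 191/640) = 192 / 1.2984 ≈ 147.87 → 148.
At a 57% response rate, contacts needed = 148 / 0.57 ≈ 259.65 → 260.

260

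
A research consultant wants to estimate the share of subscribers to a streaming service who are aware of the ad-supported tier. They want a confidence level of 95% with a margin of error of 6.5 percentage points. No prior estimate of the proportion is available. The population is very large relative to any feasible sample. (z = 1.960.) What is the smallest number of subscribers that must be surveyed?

228

With no prior estimate, use p = 0.5, giving p(1−p) = 0.25.
n = z²·p(1−p)/E² = 1.960² × 0.2500 / 0.065² = 3.8416 × 0.2500 / 0.004225 ≈ 227.31.
Rounding up gives n = 228.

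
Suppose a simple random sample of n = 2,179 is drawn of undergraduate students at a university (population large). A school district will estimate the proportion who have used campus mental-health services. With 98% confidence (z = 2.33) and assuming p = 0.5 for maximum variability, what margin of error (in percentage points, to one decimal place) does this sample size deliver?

2.5

SE(p̂) = √[p(1−p)/n] = √[0.2500/2179] = 0.01071.
E = z × SE = 2.33 × 0.01071 = 0.02496, or 2.5 percentage points.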